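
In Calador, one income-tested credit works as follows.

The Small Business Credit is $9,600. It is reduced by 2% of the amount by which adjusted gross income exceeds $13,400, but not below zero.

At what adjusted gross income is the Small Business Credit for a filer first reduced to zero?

The credit falls by 2% of each dollar above $13,400, so it reaches zero when the excess is $9,600 / 2% = $480,000: income = $13,400 + $480,000 = $493,400.

$493,400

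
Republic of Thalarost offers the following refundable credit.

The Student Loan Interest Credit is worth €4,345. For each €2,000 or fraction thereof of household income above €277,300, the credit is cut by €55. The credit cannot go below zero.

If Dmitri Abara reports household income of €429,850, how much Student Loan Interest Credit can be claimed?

Student Loan Interest Credit: income exceeds €277,300 by €152,550, which is 77 full-or-partial €2,000 increments; reduction = 77 × €55 = €4,235, leaving €110.

€110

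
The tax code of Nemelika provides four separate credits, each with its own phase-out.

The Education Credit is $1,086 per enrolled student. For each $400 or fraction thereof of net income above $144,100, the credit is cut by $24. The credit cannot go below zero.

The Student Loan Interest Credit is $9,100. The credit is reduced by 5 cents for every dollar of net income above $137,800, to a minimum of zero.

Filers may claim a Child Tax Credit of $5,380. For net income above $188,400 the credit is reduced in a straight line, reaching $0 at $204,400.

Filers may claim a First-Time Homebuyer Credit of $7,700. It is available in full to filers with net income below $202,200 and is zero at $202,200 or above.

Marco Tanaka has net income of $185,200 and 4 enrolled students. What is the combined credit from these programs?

Education Credit: base = 4 × $1,086 = $4,344. income exceeds $144,100 by $41,100, which is 103 full-or-partial $400 increments; reduction = 103 × $24 = $2,472, leaving $1,872.
Student Loan Interest Credit: 5% of the $47,400 excess over $137,800 is $2,370; credit = $9,100 − $2,370 = $6,730.
Child Tax Credit: $185,200 is at or below the $188,400 threshold, so the full $5,380 applies.
First-Time Homebuyer Credit: $185,200 is below the $202,200 cutoff, so the full $7,700 applies.
Total: $1,872 + $6,730 + $5,380 + $7,700 = $21,682.

$21,682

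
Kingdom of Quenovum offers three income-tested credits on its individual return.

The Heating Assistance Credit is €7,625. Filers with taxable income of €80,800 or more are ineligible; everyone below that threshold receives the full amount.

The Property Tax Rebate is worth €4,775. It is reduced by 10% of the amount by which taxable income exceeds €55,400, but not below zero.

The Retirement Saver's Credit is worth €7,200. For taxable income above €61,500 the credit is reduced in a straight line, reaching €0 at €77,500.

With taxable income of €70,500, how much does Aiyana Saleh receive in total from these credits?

€14,040

Heating Assistance Credit: €70,500 is below the €80,800 cutoff, so the full €7,625 applies.
Property Tax Rebate: 10% of the €15,100 excess over €55,400 is €1,510; credit = €4,775 − €1,510 = €3,265.
Retirement Saver's Credit: €70,500 is €9,000 into a €16,000 phase-out range, leaving 7,000/16,000 of the credit: €7,200 × 7,000/16,000 = €3,150.
Total: €7,625 + €3,265 + €3,150 = €14,040.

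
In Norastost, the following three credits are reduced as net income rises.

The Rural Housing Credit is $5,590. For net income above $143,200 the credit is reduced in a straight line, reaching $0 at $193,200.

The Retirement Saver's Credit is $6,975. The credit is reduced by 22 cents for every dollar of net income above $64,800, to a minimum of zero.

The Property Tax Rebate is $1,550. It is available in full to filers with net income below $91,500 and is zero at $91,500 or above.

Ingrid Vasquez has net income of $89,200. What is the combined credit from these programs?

$8,747

Rural Housing Credit: $89,200 is at or below the $143,200 threshold, so the full $5,590 applies.
Retirement Saver's Credit: 22% of the $24,400 excess over $64,800 is $5,368; credit = $6,975 − $5,368 = $1,607.
Property Tax Rebate: $89,200 is below the $91,500 cutoff, so the full $1,550 applies.
Total: $5,590 + $1,607 + $1,550 = $8,747.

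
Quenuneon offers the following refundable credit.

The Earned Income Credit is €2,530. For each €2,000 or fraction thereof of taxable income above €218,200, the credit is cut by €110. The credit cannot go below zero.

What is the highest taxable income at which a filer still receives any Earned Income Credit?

After 22 increments the reduction is 22 × €110 = €2,420, leaving €110; one more increment wipes it out. Increment 22 ends at excess 22 × €2,000 = €44,000, so the highest qualifying income is €218,200 + €44,000 = €262,200.

€262,200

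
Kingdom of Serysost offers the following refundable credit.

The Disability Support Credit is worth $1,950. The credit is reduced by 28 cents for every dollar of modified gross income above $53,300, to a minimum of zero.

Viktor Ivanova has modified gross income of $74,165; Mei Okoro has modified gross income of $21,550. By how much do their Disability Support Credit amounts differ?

Viktor ($74,165): Disability Support Credit: 28% of the $20,865 excess over $53,300 is $5,842.20 ≥ base, so the credit is $0.
Mei ($21,550): Disability Support Credit: $21,550 is at or below the $53,300 threshold, so the full $1,950 applies.
Difference: |$0 − $1,950| = $1,950.

$1,950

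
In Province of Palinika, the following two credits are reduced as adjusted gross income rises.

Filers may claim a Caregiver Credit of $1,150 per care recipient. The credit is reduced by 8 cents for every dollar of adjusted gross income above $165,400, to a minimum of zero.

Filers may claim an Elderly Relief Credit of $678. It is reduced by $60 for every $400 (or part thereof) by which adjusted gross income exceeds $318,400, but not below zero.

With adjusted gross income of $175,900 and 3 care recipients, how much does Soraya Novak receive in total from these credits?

Caregiver Credit: base = 3 × $1,150 = $3,450. 8% of the $10,500 excess over $165,400 is $840; credit = $3,450 − $840 = $2,610.
Elderly Relief Credit: $175,900 is at or below the $318,400 threshold, so the full $678 applies.
Total: $2,610 + $678 = $3,288.

$3,288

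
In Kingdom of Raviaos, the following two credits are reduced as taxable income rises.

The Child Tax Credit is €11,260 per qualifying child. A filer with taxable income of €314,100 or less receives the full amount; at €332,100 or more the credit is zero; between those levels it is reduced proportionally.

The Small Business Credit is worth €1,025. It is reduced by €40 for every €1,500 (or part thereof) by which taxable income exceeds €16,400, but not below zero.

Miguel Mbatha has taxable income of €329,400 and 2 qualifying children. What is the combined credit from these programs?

Child Tax Credit: base = 2 × €11,260 = €22,520. €329,400 is €15,300 into a €18,000 phase-out range, leaving 2,700/18,000 of the credit: €22,520 × 2,700/18,000 = €3,378.
Small Business Credit: income exceeds €16,400 by €313,000 → 209 increments × €40 = €8,360 ≥ base, so the credit is €0.
Total: €3,378 + €0 = €3,378.

€3,378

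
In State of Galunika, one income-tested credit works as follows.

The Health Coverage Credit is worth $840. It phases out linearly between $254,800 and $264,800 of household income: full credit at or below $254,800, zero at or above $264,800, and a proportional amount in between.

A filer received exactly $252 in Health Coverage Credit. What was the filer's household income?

$261,800

$252 is 252/840 of the full $840, so 588/840 of the $10,000 range has been used: income = $254,800 + $10,000 × 588/840 = $261,800.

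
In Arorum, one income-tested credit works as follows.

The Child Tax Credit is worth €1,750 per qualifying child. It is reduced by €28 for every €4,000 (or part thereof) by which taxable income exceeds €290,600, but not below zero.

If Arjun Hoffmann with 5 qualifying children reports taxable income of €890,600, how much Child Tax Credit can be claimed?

€4,550

Child Tax Credit: base = 5 × €1,750 = €8,750. income exceeds €290,600 by €600,000, which is 150 full-or-partial €4,000 increments; reduction = 150 × €28 = €4,200, leaving €4,550.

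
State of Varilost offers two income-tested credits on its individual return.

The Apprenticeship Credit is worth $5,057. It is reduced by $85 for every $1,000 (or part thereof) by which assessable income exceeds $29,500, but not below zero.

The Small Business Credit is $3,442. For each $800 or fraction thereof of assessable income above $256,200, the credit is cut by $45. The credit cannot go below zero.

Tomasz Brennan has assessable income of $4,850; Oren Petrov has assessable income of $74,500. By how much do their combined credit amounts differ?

Tomasz ($4,850): Apprenticeship Credit: $4,850 is at or below the $29,500 threshold, so the full $5,057 applies. Small Business Credit: $4,850 is at or below the $256,200 threshold, so the full $3,442 applies. total $5,057 + $3,442 = $8,499
Oren ($74,500): Apprenticeship Credit: income exceeds $29,500 by $45,000, which is 45 full-or-partial $1,000 increments; reduction = 45 × $85 = $3,825, leaving $1,232. Small Business Credit: $74,500 is at or below the $256,200 threshold, so the full $3,442 applies. total $1,232 + $3,442 = $4,674
Difference: |$8,499 − $4,674| = $3,825.

$3,825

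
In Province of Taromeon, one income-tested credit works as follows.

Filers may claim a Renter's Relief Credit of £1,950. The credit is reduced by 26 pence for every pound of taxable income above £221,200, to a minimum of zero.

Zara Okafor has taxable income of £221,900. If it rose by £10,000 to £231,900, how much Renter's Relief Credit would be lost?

£1,768

At £221,900 — 26% of the £700 excess over £221,200 is £182; credit = £1,950 − £182 = £1,768.
At £231,900 — 26% of the £10,700 excess over £221,200 is £2,782 ≥ base, so the credit is £0.
Lost: £1,768 − £0 = £1,768.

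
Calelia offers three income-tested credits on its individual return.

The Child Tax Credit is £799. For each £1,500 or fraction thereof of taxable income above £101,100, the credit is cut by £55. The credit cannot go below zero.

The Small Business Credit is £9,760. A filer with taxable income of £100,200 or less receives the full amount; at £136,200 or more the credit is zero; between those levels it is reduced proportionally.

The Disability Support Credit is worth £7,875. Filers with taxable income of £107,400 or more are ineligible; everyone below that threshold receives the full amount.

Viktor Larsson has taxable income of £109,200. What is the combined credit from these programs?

Child Tax Credit: income exceeds £101,100 by £8,100, which is 6 full-or-partial £1,500 increments; reduction = 6 × £55 = £330, leaving £469.
Small Business Credit: £109,200 is £9,000 into a £36,000 phase-out range, leaving 27,000/36,000 of the credit: £9,760 × 27,000/36,000 = £7,320.
Disability Support Credit: £109,200 meets or exceeds the £107,400 cutoff, so the credit is £0.
Total: £469 + £7,320 + £0 = £7,789.

£7,789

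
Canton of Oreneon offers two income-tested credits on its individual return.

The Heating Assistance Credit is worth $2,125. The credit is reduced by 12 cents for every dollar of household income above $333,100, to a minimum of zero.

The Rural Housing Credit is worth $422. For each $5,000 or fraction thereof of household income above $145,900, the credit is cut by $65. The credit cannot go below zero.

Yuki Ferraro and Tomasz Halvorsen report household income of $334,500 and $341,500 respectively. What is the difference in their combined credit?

$840

Yuki ($334,500): Heating Assistance Credit: 12% of the $1,400 excess over $333,100 is $168; credit = $2,125 − $168 = $1,957. Rural Housing Credit: income exceeds $145,900 by $188,600 → 38 increments × $65 = $2,470 ≥ base, so the credit is $0. total $1,957 + $0 = $1,957
Tomasz ($341,500): Heating Assistance Credit: 12% of the $8,400 excess over $333,100 is $1,008; credit = $2,125 − $1,008 = $1,117. Rural Housing Credit: income exceeds $145,900 by $195,600 → 40 increments × $65 = $2,600 ≥ base, so the credit is $0. total $1,117 + $0 = $1,117
Difference: |$1,957 − $1,117| = $840.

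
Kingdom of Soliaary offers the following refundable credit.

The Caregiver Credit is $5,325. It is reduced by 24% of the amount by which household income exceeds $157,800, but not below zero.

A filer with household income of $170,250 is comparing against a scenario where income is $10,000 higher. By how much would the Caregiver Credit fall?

$2,337

At $170,250 — 24% of the $12,450 excess over $157,800 is $2,988; credit = $5,325 − $2,988 = $2,337.
At $180,250 — 24% of the $22,450 excess over $157,800 is $5,388 ≥ base, so the credit is $0.
Lost: $2,337 − $0 = $2,337.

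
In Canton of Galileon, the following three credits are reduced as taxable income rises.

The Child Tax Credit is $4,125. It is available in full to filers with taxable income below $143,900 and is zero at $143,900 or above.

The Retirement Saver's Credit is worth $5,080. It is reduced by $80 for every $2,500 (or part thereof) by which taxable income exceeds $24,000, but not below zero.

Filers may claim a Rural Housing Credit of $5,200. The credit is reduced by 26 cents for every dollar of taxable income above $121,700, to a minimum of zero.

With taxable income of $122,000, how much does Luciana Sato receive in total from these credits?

$11,127

Child Tax Credit: $122,000 is below the $143,900 cutoff, so the full $4,125 applies.
Retirement Saver's Credit: income exceeds $24,000 by $98,000, which is 40 full-or-partial $2,500 increments; reduction = 40 × $80 = $3,200, leaving $1,880.
Rural Housing Credit: 26% of the $300 excess over $121,700 is $78; credit = $5,200 − $78 = $5,122.
Total: $4,125 + $1,880 + $5,122 = $11,127.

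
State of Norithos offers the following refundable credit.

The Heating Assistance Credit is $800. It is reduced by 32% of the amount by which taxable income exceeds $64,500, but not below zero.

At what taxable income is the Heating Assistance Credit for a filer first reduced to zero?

The credit falls by 32% of each dollar above $64,500, so it reaches zero when the excess is $800 / 32% = $2,500: income = $64,500 + $2,500 = $67,000.

$67,000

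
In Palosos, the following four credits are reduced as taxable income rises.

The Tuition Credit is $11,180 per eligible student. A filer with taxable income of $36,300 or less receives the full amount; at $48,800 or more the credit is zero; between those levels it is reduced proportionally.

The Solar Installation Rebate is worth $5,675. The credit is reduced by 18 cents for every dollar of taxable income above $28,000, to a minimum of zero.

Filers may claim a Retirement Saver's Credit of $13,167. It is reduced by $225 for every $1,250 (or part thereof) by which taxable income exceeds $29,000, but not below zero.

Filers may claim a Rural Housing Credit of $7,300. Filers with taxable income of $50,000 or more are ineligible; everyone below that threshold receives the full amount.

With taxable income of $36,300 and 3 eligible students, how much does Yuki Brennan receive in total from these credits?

Tuition Credit: base = 3 × $11,180 = $33,540. $36,300 is at or below the $36,300 threshold, so the full $33,540 applies.
Solar Installation Rebate: 18% of the $8,300 excess over $28,000 is $1,494; credit = $5,675 − $1,494 = $4,181.
Retirement Saver's Credit: income exceeds $29,000 by $7,300, which is 6 full-or-partial $1,250 increments; reduction = 6 × $225 = $1,350, leaving $11,817.
Rural Housing Credit: $36,300 is below the $50,000 cutoff, so the full $7,300 applies.
Total: $33,540 + $4,181 + $11,817 + $7,300 = $56,838.

$56,838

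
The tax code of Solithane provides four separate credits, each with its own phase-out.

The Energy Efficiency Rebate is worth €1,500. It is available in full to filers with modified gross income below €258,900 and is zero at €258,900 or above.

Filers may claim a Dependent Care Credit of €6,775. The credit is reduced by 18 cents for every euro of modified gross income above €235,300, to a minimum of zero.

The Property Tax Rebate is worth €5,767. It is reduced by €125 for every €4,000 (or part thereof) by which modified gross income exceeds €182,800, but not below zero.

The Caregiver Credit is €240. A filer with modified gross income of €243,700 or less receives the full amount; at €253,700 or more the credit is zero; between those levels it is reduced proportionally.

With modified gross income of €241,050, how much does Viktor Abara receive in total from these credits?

Energy Efficiency Rebate: €241,050 is below the €258,900 cutoff, so the full €1,500 applies.
Dependent Care Credit: 18% of the €5,750 excess over €235,300 is €1,035; credit = €6,775 − €1,035 = €5,740.
Property Tax Rebate: income exceeds €182,800 by €58,250, which is 15 full-or-partial €4,000 increments; reduction = 15 × €125 = €1,875, leaving €3,892.
Caregiver Credit: €241,050 is at or below the €243,700 threshold, so the full €240 applies.
Total: €1,500 + €5,740 + €3,892 + €240 = €11,372.

€11,372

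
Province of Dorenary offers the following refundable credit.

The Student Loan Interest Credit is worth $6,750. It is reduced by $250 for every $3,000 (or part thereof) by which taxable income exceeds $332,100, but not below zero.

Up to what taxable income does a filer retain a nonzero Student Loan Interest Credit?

$410,100

After 26 increments the reduction is 26 × $250 = $6,500, leaving $250; one more increment wipes it out. Increment 26 ends at excess 26 × $3,000 = $78,000, so the highest qualifying income is $332,100 + $78,000 = $410,100.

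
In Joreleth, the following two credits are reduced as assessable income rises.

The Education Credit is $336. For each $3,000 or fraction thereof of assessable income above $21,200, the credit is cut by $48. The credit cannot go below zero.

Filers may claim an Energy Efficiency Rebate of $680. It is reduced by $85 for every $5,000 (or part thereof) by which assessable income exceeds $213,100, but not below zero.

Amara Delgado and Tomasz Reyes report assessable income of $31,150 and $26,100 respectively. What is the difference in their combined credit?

Amara ($31,150): Education Credit: income exceeds $21,200 by $9,950, which is 4 full-or-partial $3,000 increments; reduction = 4 × $48 = $192, leaving $144. Energy Efficiency Rebate: $31,150 is at or below the $213,100 threshold, so the full $680 applies. total $144 + $680 = $824
Tomasz ($26,100): Education Credit: income exceeds $21,200 by $4,900, which is 2 full-or-partial $3,000 increments; reduction = 2 × $48 = $96, leaving $240. Energy Efficiency Rebate: $26,100 is at or below the $213,100 threshold, so the full $680 applies. total $240 + $680 = $920
Difference: |$824 − $920| = $96.

$96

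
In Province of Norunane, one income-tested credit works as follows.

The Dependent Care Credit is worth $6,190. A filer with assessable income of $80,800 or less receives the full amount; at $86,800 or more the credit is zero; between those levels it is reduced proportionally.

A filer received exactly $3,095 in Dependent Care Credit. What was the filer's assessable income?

$83,800

$3,095 is 3,095/6,190 of the full $6,190, so 3,095/6,190 of the $6,000 range has been used: income = $80,800 + $6,000 × 3,095/6,190 = $83,800.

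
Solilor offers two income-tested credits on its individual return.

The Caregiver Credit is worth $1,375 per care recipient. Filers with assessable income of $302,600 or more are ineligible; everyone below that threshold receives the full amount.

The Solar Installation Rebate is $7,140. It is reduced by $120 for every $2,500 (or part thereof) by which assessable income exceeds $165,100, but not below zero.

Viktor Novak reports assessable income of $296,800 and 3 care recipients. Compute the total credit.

Caregiver Credit: base = 3 × $1,375 = $4,125. $296,800 is below the $302,600 cutoff, so the full $4,125 applies.
Solar Installation Rebate: income exceeds $165,100 by $131,700, which is 53 full-or-partial $2,500 increments; reduction = 53 × $120 = $6,360, leaving $780.
Total: $4,125 + $780 = $4,905.

$4,905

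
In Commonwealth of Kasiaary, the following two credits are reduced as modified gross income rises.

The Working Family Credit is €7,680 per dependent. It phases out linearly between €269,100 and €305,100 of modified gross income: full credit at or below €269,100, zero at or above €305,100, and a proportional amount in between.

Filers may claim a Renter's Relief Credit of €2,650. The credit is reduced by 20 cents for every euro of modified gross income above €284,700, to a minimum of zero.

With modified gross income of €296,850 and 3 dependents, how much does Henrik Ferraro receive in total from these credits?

€5,500

Working Family Credit: base = 3 × €7,680 = €23,040. €296,850 is €27,750 into a €36,000 phase-out range, leaving 8,250/36,000 of the credit: €23,040 × 8,250/36,000 = €5,280.
Renter's Relief Credit: 20% of the €12,150 excess over €284,700 is €2,430; credit = €2,650 − €2,430 = €220.
Total: €5,280 + €220 = €5,500.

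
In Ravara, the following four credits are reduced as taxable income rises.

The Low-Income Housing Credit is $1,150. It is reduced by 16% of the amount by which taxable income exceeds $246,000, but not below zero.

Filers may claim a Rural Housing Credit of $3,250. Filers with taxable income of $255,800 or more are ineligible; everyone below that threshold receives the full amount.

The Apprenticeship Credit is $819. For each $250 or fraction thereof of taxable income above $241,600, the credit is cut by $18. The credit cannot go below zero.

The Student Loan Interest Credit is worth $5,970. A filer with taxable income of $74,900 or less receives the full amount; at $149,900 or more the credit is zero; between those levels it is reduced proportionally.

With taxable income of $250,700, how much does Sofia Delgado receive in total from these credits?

$3,801

Low-Income Housing Credit: 16% of the $4,700 excess over $246,000 is $752; credit = $1,150 − $752 = $398.
Rural Housing Credit: $250,700 is below the $255,800 cutoff, so the full $3,250 applies.
Apprenticeship Credit: income exceeds $241,600 by $9,100, which is 37 full-or-partial $250 increments; reduction = 37 × $18 = $666, leaving $153.
Student Loan Interest Credit: $250,700 is at or above $149,900, so the credit is $0.
Total: $398 + $3,250 + $153 + $0 = $3,801.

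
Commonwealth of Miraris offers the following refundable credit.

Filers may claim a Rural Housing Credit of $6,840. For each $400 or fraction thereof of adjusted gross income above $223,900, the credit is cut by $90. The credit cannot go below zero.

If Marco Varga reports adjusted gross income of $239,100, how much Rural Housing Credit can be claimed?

$3,420

Rural Housing Credit: income exceeds $223,900 by $15,200, which is 38 full-or-partial $400 increments; reduction = 38 × $90 = $3,420, leaving $3,420.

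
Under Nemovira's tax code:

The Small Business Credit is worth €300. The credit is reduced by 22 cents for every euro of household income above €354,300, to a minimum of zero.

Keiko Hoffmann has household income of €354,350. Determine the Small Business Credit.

€289

Small Business Credit: 22% of the €50 excess over €354,300 is €11; credit = €300 − €11 = €289.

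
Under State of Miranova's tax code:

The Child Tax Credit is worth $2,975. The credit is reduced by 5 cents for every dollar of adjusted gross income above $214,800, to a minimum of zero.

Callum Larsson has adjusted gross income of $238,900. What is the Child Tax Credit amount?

$1,770

Child Tax Credit: 5% of the $24,100 excess over $214,800 is $1,205; credit = $2,975 − $1,205 = $1,770.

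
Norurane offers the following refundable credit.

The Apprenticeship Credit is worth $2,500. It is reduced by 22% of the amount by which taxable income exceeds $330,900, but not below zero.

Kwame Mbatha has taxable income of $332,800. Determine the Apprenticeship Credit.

Apprenticeship Credit: 22% of the $1,900 excess over $330,900 is $418; credit = $2,500 − $418 = $2,082.

$2,082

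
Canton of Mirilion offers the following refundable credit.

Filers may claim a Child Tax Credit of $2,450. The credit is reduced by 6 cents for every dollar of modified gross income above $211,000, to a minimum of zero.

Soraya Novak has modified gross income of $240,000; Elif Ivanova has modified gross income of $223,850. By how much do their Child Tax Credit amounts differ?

$969

Soraya ($240,000): Child Tax Credit: 6% of the $29,000 excess over $211,000 is $1,740; credit = $2,450 − $1,740 = $710.
Elif ($223,850): Child Tax Credit: 6% of the $12,850 excess over $211,000 is $771; credit = $2,450 − $771 = $1,679.
Difference: |$710 − $1,679| = $969.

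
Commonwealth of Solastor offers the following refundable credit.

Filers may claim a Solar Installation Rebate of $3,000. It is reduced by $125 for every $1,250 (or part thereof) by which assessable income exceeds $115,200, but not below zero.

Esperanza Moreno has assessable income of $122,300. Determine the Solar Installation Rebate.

$2,250

Solar Installation Rebate: income exceeds $115,200 by $7,100, which is 6 full-or-partial $1,250 increments; reduction = 6 × $125 = $750, leaving $2,250.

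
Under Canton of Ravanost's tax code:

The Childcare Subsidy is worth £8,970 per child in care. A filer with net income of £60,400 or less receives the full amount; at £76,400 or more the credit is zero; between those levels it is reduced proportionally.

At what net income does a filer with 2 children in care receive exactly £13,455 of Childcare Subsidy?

Full credit = 2 × £8,970 = £17,940.
£13,455 is 13,455/17,940 of the full £17,940, so 4,485/17,940 of the £16,000 range has been used: income = £60,400 + £16,000 × 4,485/17,940 = £64,400.

£64,400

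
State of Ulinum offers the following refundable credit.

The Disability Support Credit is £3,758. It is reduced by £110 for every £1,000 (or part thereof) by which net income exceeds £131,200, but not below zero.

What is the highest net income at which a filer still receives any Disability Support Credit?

After 34 increments the reduction is 34 × £110 = £3,740, leaving £18; one more increment wipes it out. Increment 34 ends at excess 34 × £1,000 = £34,000, so the highest qualifying income is £131,200 + £34,000 = £165,200.

£165,200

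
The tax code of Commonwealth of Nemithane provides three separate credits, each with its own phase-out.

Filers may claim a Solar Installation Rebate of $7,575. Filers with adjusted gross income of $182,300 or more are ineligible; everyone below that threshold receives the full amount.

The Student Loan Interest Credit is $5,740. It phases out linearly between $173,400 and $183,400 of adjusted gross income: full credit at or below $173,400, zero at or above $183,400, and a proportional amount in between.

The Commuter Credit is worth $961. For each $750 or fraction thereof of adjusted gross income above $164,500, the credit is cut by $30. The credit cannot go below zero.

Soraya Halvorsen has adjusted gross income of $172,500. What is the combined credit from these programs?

Solar Installation Rebate: $172,500 is below the $182,300 cutoff, so the full $7,575 applies.
Student Loan Interest Credit: $172,500 is at or below the $173,400 threshold, so the full $5,740 applies.
Commuter Credit: income exceeds $164,500 by $8,000, which is 11 full-or-partial $750 increments; reduction = 11 × $30 = $330, leaving $631.
Total: $7,575 + $5,740 + $631 = $13,946.

$13,946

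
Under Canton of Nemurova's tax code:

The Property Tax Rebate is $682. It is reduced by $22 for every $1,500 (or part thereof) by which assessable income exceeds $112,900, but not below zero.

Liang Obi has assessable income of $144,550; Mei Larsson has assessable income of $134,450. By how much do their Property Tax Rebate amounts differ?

Liang ($144,550): Property Tax Rebate: income exceeds $112,900 by $31,650, which is 22 full-or-partial $1,500 increments; reduction = 22 × $22 = $484, leaving $198.
Mei ($134,450): Property Tax Rebate: income exceeds $112,900 by $21,550, which is 15 full-or-partial $1,500 increments; reduction = 15 × $22 = $330, leaving $352.
Difference: |$198 − $352| = $154.

$154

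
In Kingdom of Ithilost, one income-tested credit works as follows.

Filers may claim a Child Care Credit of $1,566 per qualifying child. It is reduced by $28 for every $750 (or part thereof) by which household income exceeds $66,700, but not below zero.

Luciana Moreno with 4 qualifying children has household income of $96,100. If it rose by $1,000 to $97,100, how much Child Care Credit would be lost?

$28

At $96,100 — base = 4 × $1,566 = $6,264. income exceeds $66,700 by $29,400, which is 40 full-or-partial $750 increments; reduction = 40 × $28 = $1,120, leaving $5,144.
At $97,100 — base = 4 × $1,566 = $6,264. income exceeds $66,700 by $30,400, which is 41 full-or-partial $750 increments; reduction = 41 × $28 = $1,148, leaving $5,116.
Lost: $5,144 − $5,116 = $28.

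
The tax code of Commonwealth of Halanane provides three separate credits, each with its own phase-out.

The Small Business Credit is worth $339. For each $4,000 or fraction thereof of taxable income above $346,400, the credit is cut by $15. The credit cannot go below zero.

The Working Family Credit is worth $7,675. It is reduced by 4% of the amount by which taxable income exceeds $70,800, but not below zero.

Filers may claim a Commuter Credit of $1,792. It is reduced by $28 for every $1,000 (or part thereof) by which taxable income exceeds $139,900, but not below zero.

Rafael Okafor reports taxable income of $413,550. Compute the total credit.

$84

Small Business Credit: income exceeds $346,400 by $67,150, which is 17 full-or-partial $4,000 increments; reduction = 17 × $15 = $255, leaving $84.
Working Family Credit: 4% of the $342,750 excess over $70,800 is $13,710 ≥ base, so the credit is $0.
Commuter Credit: income exceeds $139,900 by $273,650 → 274 increments × $28 = $7,672 ≥ base, so the credit is $0.
Total: $84 + $0 + $0 = $84.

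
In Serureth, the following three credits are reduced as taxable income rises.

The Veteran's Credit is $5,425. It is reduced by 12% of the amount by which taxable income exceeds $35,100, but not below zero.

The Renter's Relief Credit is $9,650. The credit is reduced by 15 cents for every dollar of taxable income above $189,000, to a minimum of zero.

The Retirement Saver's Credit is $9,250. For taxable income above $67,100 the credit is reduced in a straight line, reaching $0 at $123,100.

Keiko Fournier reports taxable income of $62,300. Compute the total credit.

Veteran's Credit: 12% of the $27,200 excess over $35,100 is $3,264; credit = $5,425 − $3,264 = $2,161.
Renter's Relief Credit: $62,300 is at or below the $189,000 threshold, so the full $9,650 applies.
Retirement Saver's Credit: $62,300 is at or below the $67,100 threshold, so the full $9,250 applies.
Total: $2,161 + $9,650 + $9,250 = $21,061.

$21,061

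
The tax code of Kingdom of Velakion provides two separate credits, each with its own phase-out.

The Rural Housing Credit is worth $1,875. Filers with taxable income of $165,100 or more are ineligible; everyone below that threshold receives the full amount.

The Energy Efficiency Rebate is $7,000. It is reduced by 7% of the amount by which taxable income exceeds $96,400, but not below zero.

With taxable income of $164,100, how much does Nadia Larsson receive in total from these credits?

$4,136

Rural Housing Credit: $164,100 is below the $165,100 cutoff, so the full $1,875 applies.
Energy Efficiency Rebate: 7% of the $67,700 excess over $96,400 is $4,739; credit = $7,000 − $4,739 = $2,261.
Total: $1,875 + $2,261 = $4,136.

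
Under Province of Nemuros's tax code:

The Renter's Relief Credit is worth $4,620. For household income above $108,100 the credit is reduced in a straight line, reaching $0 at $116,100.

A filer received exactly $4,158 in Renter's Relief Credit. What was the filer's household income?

$4,158 is 4,158/4,620 of the full $4,620, so 462/4,620 of the $8,000 range has been used: income = $108,100 + $8,000 × 462/4,620 = $108,900.

$108,900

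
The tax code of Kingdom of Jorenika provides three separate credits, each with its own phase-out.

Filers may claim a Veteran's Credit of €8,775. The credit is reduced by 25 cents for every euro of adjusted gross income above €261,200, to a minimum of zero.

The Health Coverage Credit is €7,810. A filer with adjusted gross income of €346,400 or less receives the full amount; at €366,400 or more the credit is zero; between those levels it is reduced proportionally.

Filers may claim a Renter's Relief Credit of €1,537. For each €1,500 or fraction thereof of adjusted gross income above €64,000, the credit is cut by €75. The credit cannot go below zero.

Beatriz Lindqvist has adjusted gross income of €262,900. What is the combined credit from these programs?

€16,160

Veteran's Credit: 25% of the €1,700 excess over €261,200 is €425; credit = €8,775 − €425 = €8,350.
Health Coverage Credit: €262,900 is at or below the €346,400 threshold, so the full €7,810 applies.
Renter's Relief Credit: income exceeds €64,000 by €198,900 → 133 increments × €75 = €9,975 ≥ base, so the credit is €0.
Total: €8,350 + €7,810 + €0 = €16,160.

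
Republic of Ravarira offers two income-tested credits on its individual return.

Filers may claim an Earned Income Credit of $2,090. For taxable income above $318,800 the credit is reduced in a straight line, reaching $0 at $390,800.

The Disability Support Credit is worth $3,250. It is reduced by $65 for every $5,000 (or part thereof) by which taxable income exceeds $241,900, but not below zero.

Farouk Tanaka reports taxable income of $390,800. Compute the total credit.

$1,300

Earned Income Credit: $390,800 is at or above $390,800, so the credit is $0.
Disability Support Credit: income exceeds $241,900 by $148,900, which is 30 full-or-partial $5,000 increments; reduction = 30 × $65 = $1,950, leaving $1,300.
Total: $0 + $1,300 = $1,300.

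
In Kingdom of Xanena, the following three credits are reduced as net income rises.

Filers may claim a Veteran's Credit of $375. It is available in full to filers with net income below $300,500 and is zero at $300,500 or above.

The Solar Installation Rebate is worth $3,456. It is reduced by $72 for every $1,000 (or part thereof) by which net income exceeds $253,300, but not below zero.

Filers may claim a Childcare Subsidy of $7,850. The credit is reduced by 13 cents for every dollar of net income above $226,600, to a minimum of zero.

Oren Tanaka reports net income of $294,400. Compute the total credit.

$807

Veteran's Credit: $294,400 is below the $300,500 cutoff, so the full $375 applies.
Solar Installation Rebate: income exceeds $253,300 by $41,100, which is 42 full-or-partial $1,000 increments; reduction = 42 × $72 = $3,024, leaving $432.
Childcare Subsidy: 13% of the $67,800 excess over $226,600 is $8,814 ≥ base, so the credit is $0.
Total: $375 + $432 + $0 = $807.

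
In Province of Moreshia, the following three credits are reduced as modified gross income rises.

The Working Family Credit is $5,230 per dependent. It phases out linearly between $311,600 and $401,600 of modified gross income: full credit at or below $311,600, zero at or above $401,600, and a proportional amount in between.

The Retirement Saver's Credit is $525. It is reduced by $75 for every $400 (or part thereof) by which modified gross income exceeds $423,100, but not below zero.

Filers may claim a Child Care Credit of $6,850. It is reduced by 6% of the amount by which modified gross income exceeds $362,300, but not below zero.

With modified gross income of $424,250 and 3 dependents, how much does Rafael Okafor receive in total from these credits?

Working Family Credit: base = 3 × $5,230 = $15,690. $424,250 is at or above $401,600, so the credit is $0.
Retirement Saver's Credit: income exceeds $423,100 by $1,150, which is 3 full-or-partial $400 increments; reduction = 3 × $75 = $225, leaving $300.
Child Care Credit: 6% of the $61,950 excess over $362,300 is $3,717; credit = $6,850 − $3,717 = $3,133.
Total: $0 + $300 + $3,133 = $3,433.

$3,433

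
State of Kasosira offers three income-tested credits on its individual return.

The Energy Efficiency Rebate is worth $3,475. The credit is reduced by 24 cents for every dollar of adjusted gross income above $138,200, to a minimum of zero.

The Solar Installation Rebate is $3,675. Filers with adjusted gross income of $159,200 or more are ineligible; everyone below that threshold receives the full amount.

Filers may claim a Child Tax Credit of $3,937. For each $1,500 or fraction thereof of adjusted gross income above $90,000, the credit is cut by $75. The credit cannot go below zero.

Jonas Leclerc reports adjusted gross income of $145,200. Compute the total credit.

Energy Efficiency Rebate: 24% of the $7,000 excess over $138,200 is $1,680; credit = $3,475 − $1,680 = $1,795.
Solar Installation Rebate: $145,200 is below the $159,200 cutoff, so the full $3,675 applies.
Child Tax Credit: income exceeds $90,000 by $55,200, which is 37 full-or-partial $1,500 increments; reduction = 37 × $75 = $2,775, leaving $1,162.
Total: $1,795 + $3,675 + $1,162 = $6,632.

$6,632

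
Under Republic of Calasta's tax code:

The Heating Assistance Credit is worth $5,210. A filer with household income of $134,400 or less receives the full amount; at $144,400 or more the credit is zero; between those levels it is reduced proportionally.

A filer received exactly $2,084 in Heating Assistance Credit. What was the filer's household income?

$140,400

$2,084 is 2,084/5,210 of the full $5,210, so 3,126/5,210 of the $10,000 range has been used: income = $134,400 + $10,000 × 3,126/5,210 = $140,400.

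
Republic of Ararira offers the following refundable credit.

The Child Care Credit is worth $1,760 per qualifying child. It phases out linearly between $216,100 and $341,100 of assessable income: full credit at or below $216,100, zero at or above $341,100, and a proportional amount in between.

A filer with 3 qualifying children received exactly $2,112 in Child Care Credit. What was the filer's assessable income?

Full credit = 3 × $1,760 = $5,280.
$2,112 is 2,112/5,280 of the full $5,280, so 3,168/5,280 of the $125,000 range has been used: income = $216,100 + $125,000 × 3,168/5,280 = $291,100.

$291,100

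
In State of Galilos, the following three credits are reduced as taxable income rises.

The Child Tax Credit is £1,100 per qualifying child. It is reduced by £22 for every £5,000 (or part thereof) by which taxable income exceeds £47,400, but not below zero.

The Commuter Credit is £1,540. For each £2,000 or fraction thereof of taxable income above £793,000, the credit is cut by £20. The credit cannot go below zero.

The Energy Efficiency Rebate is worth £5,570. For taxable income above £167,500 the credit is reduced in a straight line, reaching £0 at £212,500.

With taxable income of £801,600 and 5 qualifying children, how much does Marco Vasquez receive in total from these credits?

Child Tax Credit: base = 5 × £1,100 = £5,500. income exceeds £47,400 by £754,200, which is 151 full-or-partial £5,000 increments; reduction = 151 × £22 = £3,322, leaving £2,178.
Commuter Credit: income exceeds £793,000 by £8,600, which is 5 full-or-partial £2,000 increments; reduction = 5 × £20 = £100, leaving £1,440.
Energy Efficiency Rebate: £801,600 is at or above £212,500, so the credit is £0.
Total: £2,178 + £1,440 + £0 = £3,618.

£3,618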